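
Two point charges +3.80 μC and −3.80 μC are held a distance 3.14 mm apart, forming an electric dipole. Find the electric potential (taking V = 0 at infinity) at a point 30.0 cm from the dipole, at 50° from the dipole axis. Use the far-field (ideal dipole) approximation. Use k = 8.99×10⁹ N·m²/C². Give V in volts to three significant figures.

Dipole moment p = qd = (3.80×10⁻⁶ C)(0.00314 m) = 1.193×10⁻⁸ C·m.
The dipole potential is V = kp cosθ / r².
V = (8.99×10⁹)(1.193×10⁻⁸)·cos50° / (0.300)² = 766.0 V.

V ≈ 766 V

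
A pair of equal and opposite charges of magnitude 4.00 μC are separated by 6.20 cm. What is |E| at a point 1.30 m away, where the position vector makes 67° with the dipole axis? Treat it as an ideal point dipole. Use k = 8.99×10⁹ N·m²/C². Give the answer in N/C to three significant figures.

E ≈ 1230 N/C

Dipole moment p = qd = (4.00×10⁻⁶ C)(0.0620 m) = 2.48×10⁻⁷ C·m.
At angle θ the dipole field magnitude is E = (kp/r³)·√(1 + 3cos²θ).
kp/r³ = (8.99×10⁹)(2.48×10⁻⁷) / (1.30)³ = 1015 N/C.
√(1 + 3cos²67°) = √(1 + 3·0.1527) = √1.4580 ≈ 1.2075.
E ≈ 1015 × 1.207 = 1225 N/C.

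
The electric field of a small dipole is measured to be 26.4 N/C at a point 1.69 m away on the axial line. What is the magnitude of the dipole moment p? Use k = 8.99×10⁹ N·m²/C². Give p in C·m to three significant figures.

p ≈ 7.09×10⁻⁹ C·m

On axis E = 2kp/r³, so p = Er³/(2k).
p = (26.4)·(1.69)³ / (2·8.99×10⁹) = 7.087×10⁻⁹ C·m.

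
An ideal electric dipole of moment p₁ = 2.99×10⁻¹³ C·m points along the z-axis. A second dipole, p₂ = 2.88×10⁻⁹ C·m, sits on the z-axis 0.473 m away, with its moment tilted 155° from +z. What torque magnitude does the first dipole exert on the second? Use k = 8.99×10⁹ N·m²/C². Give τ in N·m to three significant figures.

τ ≈ 6.18×10⁻¹¹ N·m

The second dipole sits on the axis of the first, so the field there is axial: E₁ = 2kp₁/r³ along +z.
E₁ = 2(8.99×10⁹)(2.99×10⁻¹³)/(0.473)³ = 0.05080 N/C.
Torque on the second dipole: τ = p₂ E₁ sinθ.
τ = (2.88×10⁻⁹)(0.05080)·sin155° = 6.183×10⁻¹¹ N·m.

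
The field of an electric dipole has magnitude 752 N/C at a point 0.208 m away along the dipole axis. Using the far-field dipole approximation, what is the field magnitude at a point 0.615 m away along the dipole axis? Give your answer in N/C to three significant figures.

E ≈ 29.1 N/C

Dipole fields scale as 1/r³ in the far field; the geometry is the same at both points.
E₂ = E₁ · (r₁/r₂)³ = 752 · (0.208/0.615)³.
(r₁/r₂)³ = (0.3382)³ = 0.03869.
E₂ ≈ 29.09 N/C.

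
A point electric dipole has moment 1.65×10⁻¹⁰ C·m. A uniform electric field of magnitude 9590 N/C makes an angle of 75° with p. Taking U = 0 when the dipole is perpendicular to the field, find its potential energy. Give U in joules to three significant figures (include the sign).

U ≈ -4.10×10⁻⁷ J

U = −p·E = −pE cosθ.
U = −(1.65×10⁻¹⁰)(9590)·cos75° = -4.095×10⁻⁷ J.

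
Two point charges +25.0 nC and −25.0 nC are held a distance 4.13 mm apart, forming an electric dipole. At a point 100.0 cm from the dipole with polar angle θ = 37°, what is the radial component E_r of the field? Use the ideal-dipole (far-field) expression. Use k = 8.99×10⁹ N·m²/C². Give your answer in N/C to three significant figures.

Dipole moment p = qd = (2.50×10⁻⁸ C)(0.00413 m) = 1.033×10⁻¹⁰ C·m.
For a dipole, E_r = (2kp cosθ)/r³.
kp/r³ = (8.99×10⁹)(1.033×10⁻¹⁰)/(1.00)³ = 0.9287 N/C.
E_r = 2·0.9287·cos37° = 1.483 N/C.

E_r ≈ 1.48 N/C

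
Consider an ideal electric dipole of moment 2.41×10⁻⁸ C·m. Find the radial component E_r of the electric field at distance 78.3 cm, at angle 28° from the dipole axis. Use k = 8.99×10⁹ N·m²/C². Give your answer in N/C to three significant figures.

For a dipole, E_r = (2kp cosθ)/r³.
kp/r³ = (8.99×10⁹)(2.41×10⁻⁸)/(0.783)³ = 451.3 N/C.
E_r = 2·451.3·cos28° = 797.0 N/C.

E_r ≈ 797 N/C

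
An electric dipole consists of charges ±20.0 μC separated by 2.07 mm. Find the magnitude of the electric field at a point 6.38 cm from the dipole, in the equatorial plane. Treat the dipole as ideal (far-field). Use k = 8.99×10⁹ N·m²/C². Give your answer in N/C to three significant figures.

E ≈ 1.43×10⁶ N/C

Dipole moment p = qd = (2.00×10⁻⁵ C)(0.00207 m) = 4.14×10⁻⁸ C·m.
On the perpendicular bisector E = kp/r³ (half the axial value at the same distance).
E = (8.99×10⁹)(4.14×10⁻⁸) / (0.0638)³ = 1.433×10⁶ N/C.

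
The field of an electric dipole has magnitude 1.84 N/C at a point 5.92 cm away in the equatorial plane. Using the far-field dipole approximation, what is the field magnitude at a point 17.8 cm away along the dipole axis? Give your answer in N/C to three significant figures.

E ≈ 0.135 N/C

Dipole fields scale as 1/r³ in the far field.
The axial field is twice the equatorial field at the same r, so the geometry factor is 2/1.
E₂ = E₁ · (2/1) · (r₁/r₂)³ = 1.84 · 2 · (5.92/17.8)³.
(r₁/r₂)³ = (0.3326)³ = 0.03679.
E₂ ≈ 0.1354 N/C.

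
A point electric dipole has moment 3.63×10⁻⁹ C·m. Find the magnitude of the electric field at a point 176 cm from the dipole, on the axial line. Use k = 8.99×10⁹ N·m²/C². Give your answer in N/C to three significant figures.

E ≈ 12.0 N/C

On the dipole axis E = 2kp/r³.
E = 2·(8.99×10⁹)(3.63×10⁻⁹) / (1.76)³ = 11.97 N/C.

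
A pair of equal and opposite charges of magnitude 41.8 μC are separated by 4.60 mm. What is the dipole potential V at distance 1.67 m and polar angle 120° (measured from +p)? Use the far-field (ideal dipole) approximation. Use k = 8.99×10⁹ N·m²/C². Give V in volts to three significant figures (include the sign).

Dipole moment p = qd = (4.18×10⁻⁵ C)(0.00460 m) = 1.923×10⁻⁷ C·m.
The dipole potential is V = kp cosθ / r².
V = (8.99×10⁹)(1.923×10⁻⁷)·cos120° / (1.67)² = -309.9 V.

V ≈ -310 V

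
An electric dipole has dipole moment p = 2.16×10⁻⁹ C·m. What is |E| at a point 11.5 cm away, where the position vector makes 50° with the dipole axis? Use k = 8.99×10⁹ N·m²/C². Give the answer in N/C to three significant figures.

E ≈ 1.91×10⁴ N/C

At angle θ the dipole field magnitude is E = (kp/r³)·√(1 + 3cos²θ).
kp/r³ = (8.99×10⁹)(2.16×10⁻⁹) / (0.115)³ = 1.277×10⁴ N/C.
√(1 + 3cos²50°) = √(1 + 3·0.4132) = √2.2395 ≈ 1.4965.
E ≈ 1.277×10⁴ × 1.497 = 1.911×10⁴ N/C.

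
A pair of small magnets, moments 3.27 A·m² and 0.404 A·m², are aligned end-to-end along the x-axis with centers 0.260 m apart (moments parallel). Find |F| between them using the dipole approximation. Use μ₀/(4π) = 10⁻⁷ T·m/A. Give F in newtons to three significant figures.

On-axis B of dipole 1: B = (μ₀/4π)·2m₁/r³. Force on dipole 2: F = m₂·dB/dr.
dB/dr = −(μ₀/4π)·6m₁/r⁴, so |F| = (μ₀/4π)·6m₁m₂/r⁴.
F = 6(10⁻⁷)(3.27)(0.404)/(0.260)⁴ = 1.735×10⁻⁴ N.

F ≈ 1.73×10⁻⁴ N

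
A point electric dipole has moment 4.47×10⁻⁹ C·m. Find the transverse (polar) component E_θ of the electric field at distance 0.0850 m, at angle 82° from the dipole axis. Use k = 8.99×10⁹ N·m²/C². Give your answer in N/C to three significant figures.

E_θ ≈ 6.48×10⁴ N/C

For a dipole, E_θ = (kp sinθ)/r³.
kp/r³ = (8.99×10⁹)(4.47×10⁻⁹)/(0.0850)³ = 6.544×10⁴ N/C.
E_θ = 6.544×10⁴·sin82° = 6.480×10⁴ N/C.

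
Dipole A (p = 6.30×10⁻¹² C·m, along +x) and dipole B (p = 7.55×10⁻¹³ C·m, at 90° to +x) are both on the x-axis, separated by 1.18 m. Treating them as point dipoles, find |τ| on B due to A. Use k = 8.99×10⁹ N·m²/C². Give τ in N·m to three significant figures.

τ ≈ 5.21×10⁻¹⁴ N·m

The second dipole sits on the axis of the first, so the field there is axial: E₁ = 2kp₁/r³ along +x.
E₁ = 2(8.99×10⁹)(6.30×10⁻¹²)/(1.18)³ = 0.06894 N/C.
Torque on the second dipole: τ = p₂ E₁ sinθ.
τ = (7.55×10⁻¹³)(0.06894)·sin90° = 5.205×10⁻¹⁴ N·m.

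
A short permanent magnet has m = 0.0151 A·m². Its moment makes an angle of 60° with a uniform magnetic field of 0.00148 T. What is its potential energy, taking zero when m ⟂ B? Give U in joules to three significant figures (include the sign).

U = −m·B = −mB cosθ.
U = −(0.0151)(0.00148)·cos60° = -1.117×10⁻⁵ J.

U ≈ -1.12×10⁻⁵ J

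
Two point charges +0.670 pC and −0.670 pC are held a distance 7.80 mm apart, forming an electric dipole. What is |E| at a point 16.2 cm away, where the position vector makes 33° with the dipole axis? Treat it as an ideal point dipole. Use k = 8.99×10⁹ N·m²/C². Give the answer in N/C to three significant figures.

E ≈ 0.0195 N/C

Dipole moment p = qd = (6.70×10⁻¹³ C)(0.00780 m) = 5.226×10⁻¹⁵ C·m.
At angle θ the dipole field magnitude is E = (kp/r³)·√(1 + 3cos²θ).
kp/r³ = (8.99×10⁹)(5.226×10⁻¹⁵) / (0.162)³ = 0.01105 N/C.
√(1 + 3cos²33°) = √(1 + 3·0.7034) = √3.1101 ≈ 1.7635.
E ≈ 0.01105 × 1.764 = 0.01949 N/C.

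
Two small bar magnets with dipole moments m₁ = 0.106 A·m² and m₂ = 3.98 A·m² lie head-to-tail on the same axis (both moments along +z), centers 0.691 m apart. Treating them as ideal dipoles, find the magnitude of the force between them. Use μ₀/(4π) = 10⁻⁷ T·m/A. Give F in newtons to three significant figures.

On-axis B of dipole 1: B = (μ₀/4π)·2m₁/r³. Force on dipole 2: F = m₂·dB/dr.
dB/dr = −(μ₀/4π)·6m₁/r⁴, so |F| = (μ₀/4π)·6m₁m₂/r⁴.
F = 6(10⁻⁷)(0.106)(3.98)/(0.691)⁴ = 1.110×10⁻⁶ N.

F ≈ 1.11×10⁻⁶ N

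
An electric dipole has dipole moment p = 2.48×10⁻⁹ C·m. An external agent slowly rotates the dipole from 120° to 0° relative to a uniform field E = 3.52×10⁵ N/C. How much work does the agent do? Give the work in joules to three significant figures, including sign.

W ≈ -0.00131 J

W_ext = ΔU = U(θ₂) − U(θ₁) = −pE cosθ₂ − (−pE cosθ₁) = pE(cosθ₁ − cosθ₂).
W = (2.48×10⁻⁹)(3.52×10⁵)·(cos120° − cos0°) = (8.730×10⁻⁴)·(-1.5000) = -0.001309 J.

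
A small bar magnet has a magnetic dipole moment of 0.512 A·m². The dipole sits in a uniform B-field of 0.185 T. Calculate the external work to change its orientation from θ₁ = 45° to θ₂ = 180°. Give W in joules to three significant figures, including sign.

W ≈ 0.162 J

W_ext = ΔU = −mB cosθ₂ + mB cosθ₁ = mB(cosθ₁ − cosθ₂).
W = (0.512)(0.185)·(cos45° − cos180°) = (0.09472)·(+1.7071) = 0.1617 J.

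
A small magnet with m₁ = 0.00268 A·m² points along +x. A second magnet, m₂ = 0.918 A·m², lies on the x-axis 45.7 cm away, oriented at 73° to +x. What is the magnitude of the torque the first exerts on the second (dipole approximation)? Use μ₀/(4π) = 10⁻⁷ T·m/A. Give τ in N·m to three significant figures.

Dipole B is on the axis of dipole A, so B₁ there is axial: B₁ = (μ₀/4π)·2m₁/r³ along +x.
B₁ = 2(10⁻⁷)(0.00268)/(0.457)³ = 5.616×10⁻⁹ T.
τ = m₂ B₁ sinθ.
τ = (0.918)(5.616×10⁻⁹)·sin73° = 4.930×10⁻⁹ N·m.

τ ≈ 4.93×10⁻⁹ N·m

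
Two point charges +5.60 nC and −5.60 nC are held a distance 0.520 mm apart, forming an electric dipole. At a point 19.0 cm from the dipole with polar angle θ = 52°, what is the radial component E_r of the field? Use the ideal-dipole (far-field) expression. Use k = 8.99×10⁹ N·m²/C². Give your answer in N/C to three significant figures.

Dipole moment p = qd = (5.60×10⁻⁹ C)(5.20×10⁻⁴ m) = 2.912×10⁻¹² C·m.
For a dipole, E_r = (2kp cosθ)/r³.
kp/r³ = (8.99×10⁹)(2.912×10⁻¹²)/(0.190)³ = 3.817 N/C.
E_r = 2·3.817·cos52° = 4.700 N/C.

E_r ≈ 4.70 N/C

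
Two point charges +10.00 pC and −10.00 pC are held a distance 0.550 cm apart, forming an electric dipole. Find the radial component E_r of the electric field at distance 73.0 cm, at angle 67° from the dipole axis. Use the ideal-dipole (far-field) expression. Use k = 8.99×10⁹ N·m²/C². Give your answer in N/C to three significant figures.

Dipole moment p = qd = (1.00×10⁻¹¹ C)(0.00550 m) = 5.50×10⁻¹⁴ C·m.
For a dipole, E_r = (2kp cosθ)/r³.
kp/r³ = (8.99×10⁹)(5.50×10⁻¹⁴)/(0.730)³ = 0.001271 N/C.
E_r = 2·0.001271·cos67° = 9.933×10⁻⁴ N/C.

E_r ≈ 9.93×10⁻⁴ N/C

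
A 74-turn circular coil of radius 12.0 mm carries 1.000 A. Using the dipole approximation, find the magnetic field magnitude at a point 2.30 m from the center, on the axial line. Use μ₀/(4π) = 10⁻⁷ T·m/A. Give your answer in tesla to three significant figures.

m = NIA = NIπa² = 74·(1.00)·π·(0.0120)² = 0.03348 A·m².
On axis B = (μ₀/4π)·2m/r³.
B = 2·(10⁻⁷)·(0.03348) / (2.30)³ = 5.503×10⁻¹⁰ T.

B ≈ 5.50×10⁻¹⁰ T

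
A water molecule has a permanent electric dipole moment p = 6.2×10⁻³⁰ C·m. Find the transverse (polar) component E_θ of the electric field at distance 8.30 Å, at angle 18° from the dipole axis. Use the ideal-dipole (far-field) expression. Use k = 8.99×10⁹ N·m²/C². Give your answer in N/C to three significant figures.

For a dipole, E_θ = (kp sinθ)/r³.
kp/r³ = (8.99×10⁹)(6.20×10⁻³⁰)/(8.30×10⁻¹⁰)³ = 9.748×10⁷ N/C.
E_θ = 9.748×10⁷·sin18° = 3.012×10⁷ N/C.

E_θ ≈ 3.01×10⁷ N/C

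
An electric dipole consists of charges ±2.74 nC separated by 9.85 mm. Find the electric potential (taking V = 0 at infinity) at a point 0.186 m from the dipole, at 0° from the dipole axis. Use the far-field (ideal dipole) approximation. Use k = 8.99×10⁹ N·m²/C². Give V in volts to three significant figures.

V ≈ 7.01 V

Dipole moment p = qd = (2.74×10⁻⁹ C)(0.00985 m) = 2.699×10⁻¹¹ C·m.
The dipole potential is V = kp cosθ / r².
V = (8.99×10⁹)(2.699×10⁻¹¹)·cos0° / (0.186)² = 7.014 V.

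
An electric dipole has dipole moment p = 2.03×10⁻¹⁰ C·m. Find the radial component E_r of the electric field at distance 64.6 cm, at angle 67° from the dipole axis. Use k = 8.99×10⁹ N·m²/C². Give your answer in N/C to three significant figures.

E_r ≈ 5.29 N/C

For a dipole, E_r = (2kp cosθ)/r³.
kp/r³ = (8.99×10⁹)(2.03×10⁻¹⁰)/(0.646)³ = 6.770 N/C.
E_r = 2·6.770·cos67° = 5.290 N/C.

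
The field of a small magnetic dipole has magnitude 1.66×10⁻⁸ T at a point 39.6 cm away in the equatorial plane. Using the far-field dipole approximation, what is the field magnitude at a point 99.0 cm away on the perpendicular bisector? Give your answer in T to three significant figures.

B ≈ 1.06×10⁻⁹ T

Dipole fields scale as 1/r³ in the far field; the geometry is the same at both points.
B₂ = B₁ · (r₁/r₂)³ = 1.66×10⁻⁸ · (39.6/99.0)³.
(r₁/r₂)³ = (0.4)³ = 0.064.
B₂ ≈ 1.062×10⁻⁹ T.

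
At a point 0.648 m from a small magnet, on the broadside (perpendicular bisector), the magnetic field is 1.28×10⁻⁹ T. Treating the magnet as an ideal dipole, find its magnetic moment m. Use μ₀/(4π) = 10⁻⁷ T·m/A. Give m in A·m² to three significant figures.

In the equatorial plane B = (μ₀/4π)·m/r³, so m = Br³·4π/(μ₀).
m = (1.28×10⁻⁹)·(0.648)³ / (10⁻⁷) = 0.003483 A·m².

m ≈ 0.00348 A·m²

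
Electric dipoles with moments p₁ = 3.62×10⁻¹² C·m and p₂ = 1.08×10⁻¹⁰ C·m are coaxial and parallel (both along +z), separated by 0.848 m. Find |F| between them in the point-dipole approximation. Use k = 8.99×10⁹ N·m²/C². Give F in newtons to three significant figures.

F ≈ 4.08×10⁻¹¹ N

On-axis field of dipole 1 at distance r: E = 2kp₁/r³. Force on dipole 2 is F = p₂·dE/dr (gradient along axis).
dE/dr = −6kp₁/r⁴, so |F| = 6kp₁p₂/r⁴ (attractive for aligned moments).
F = 6(8.99×10⁹)(3.62×10⁻¹²)(1.08×10⁻¹⁰)/(0.848)⁴ = 4.078×10⁻¹¹ N.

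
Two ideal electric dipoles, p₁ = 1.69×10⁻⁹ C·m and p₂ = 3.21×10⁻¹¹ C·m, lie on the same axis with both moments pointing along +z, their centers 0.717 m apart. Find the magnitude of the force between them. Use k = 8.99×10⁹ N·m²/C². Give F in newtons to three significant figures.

F ≈ 1.11×10⁻⁸ N

On-axis field of dipole 1 at distance r: E = 2kp₁/r³. Force on dipole 2 is F = p₂·dE/dr (gradient along axis).
dE/dr = −6kp₁/r⁴, so |F| = 6kp₁p₂/r⁴ (attractive for aligned moments).
F = 6(8.99×10⁹)(1.69×10⁻⁹)(3.21×10⁻¹¹)/(0.717)⁴ = 1.107×10⁻⁸ N.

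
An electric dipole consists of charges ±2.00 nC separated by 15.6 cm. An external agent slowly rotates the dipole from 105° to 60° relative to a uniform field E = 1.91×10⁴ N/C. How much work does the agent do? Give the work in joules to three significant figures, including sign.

Dipole moment p = qd = (2.00×10⁻⁹ C)(0.156 m) = 3.12×10⁻¹⁰ C·m.
W_ext = ΔU = U(θ₂) − U(θ₁) = −pE cosθ₂ − (−pE cosθ₁) = pE(cosθ₁ − cosθ₂).
W = (3.12×10⁻¹⁰)(1.91×10⁴)·(cos105° − cos60°) = (5.959×10⁻⁶)·(-0.7588) = -4.522×10⁻⁶ J.

W ≈ -4.52×10⁻⁶ J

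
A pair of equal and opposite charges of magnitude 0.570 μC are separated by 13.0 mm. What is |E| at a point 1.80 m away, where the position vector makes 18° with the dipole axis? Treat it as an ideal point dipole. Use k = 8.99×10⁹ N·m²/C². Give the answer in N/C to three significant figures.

Dipole moment p = qd = (5.70×10⁻⁷ C)(0.0130 m) = 7.41×10⁻⁹ C·m.
At angle θ the dipole field magnitude is E = (kp/r³)·√(1 + 3cos²θ).
kp/r³ = (8.99×10⁹)(7.41×10⁻⁹) / (1.80)³ = 11.42 N/C.
√(1 + 3cos²18°) = √(1 + 3·0.9045) = √3.7135 ≈ 1.9271.
E ≈ 11.42 × 1.927 = 22.01 N/C.

E ≈ 22.0 N/C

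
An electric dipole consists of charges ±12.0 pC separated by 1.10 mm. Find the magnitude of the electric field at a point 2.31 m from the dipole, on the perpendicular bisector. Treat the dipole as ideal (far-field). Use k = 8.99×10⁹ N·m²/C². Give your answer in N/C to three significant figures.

Dipole moment p = qd = (1.20×10⁻¹¹ C)(0.00110 m) = 1.32×10⁻¹⁴ C·m.
On the perpendicular bisector E = kp/r³ (half the axial value at the same distance).
E = (8.99×10⁹)(1.32×10⁻¹⁴) / (2.31)³ = 9.627×10⁻⁶ N/C.

E ≈ 9.63×10⁻⁶ N/C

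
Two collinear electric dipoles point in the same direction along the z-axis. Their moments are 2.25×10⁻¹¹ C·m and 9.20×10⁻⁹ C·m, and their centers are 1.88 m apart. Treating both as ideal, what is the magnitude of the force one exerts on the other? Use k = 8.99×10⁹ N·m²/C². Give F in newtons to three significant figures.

F ≈ 8.94×10⁻¹⁰ N

On-axis field of dipole 1 at distance r: E = 2kp₁/r³. Force on dipole 2 is F = p₂·dE/dr (gradient along axis).
dE/dr = −6kp₁/r⁴, so |F| = 6kp₁p₂/r⁴ (attractive for aligned moments).
F = 6(8.99×10⁹)(2.25×10⁻¹¹)(9.20×10⁻⁹)/(1.88)⁴ = 8.938×10⁻¹⁰ N.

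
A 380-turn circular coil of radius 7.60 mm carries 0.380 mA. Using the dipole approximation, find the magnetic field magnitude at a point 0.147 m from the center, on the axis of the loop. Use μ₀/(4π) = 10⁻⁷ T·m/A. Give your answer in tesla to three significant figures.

B ≈ 1.65×10⁻⁹ T

m = NIA = NIπa² = 380·(3.80×10⁻⁴)·π·(0.00760)² = 2.62×10⁻⁵ A·m².
On axis B = (μ₀/4π)·2m/r³.
B = 2·(10⁻⁷)·(2.62×10⁻⁵) / (0.147)³ = 1.650×10⁻⁹ T.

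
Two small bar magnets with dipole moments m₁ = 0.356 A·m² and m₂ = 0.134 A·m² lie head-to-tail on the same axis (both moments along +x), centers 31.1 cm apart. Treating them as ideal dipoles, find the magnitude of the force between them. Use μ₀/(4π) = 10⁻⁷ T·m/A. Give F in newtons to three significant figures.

On-axis B of dipole 1: B = (μ₀/4π)·2m₁/r³. Force on dipole 2: F = m₂·dB/dr.
dB/dr = −(μ₀/4π)·6m₁/r⁴, so |F| = (μ₀/4π)·6m₁m₂/r⁴.
F = 6(10⁻⁷)(0.356)(0.134)/(0.311)⁴ = 3.060×10⁻⁶ N.

F ≈ 3.06×10⁻⁶ N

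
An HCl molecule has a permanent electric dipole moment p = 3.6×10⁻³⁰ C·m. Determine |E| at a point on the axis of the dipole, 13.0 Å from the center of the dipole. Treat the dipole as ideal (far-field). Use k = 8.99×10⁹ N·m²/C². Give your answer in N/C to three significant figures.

E ≈ 2.95×10⁷ N/C

On the dipole axis E = 2kp/r³.
E = 2·(8.99×10⁹)(3.60×10⁻³⁰) / (1.30×10⁻⁹)³ = 2.946×10⁷ N/C.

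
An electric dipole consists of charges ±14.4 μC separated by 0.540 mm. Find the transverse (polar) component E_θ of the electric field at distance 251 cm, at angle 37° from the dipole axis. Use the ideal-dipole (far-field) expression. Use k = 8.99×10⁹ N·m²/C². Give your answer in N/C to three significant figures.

E_θ ≈ 2.66 N/C

Dipole moment p = qd = (1.44×10⁻⁵ C)(5.40×10⁻⁴ m) = 7.776×10⁻⁹ C·m.
For a dipole, E_θ = (kp sinθ)/r³.
kp/r³ = (8.99×10⁹)(7.776×10⁻⁹)/(2.51)³ = 4.421 N/C.
E_θ = 4.421·sin37° = 2.660 N/C.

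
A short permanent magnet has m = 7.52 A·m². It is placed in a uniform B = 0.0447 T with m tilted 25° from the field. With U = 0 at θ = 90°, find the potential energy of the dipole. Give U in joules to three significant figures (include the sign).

U ≈ -0.305 J

U = −m·B = −mB cosθ.
U = −(7.52)(0.0447)·cos25° = -0.3046 J.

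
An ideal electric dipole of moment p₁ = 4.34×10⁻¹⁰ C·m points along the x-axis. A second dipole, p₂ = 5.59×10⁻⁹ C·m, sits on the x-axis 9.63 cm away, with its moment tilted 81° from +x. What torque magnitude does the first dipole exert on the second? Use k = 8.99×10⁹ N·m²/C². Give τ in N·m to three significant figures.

τ ≈ 4.82×10⁻⁵ N·m

The second dipole sits on the axis of the first, so the field there is axial: E₁ = 2kp₁/r³ along +x.
E₁ = 2(8.99×10⁹)(4.34×10⁻¹⁰)/(0.0963)³ = 8738 N/C.
Torque on the second dipole: τ = p₂ E₁ sinθ.
τ = (5.59×10⁻⁹)(8738)·sin81° = 4.824×10⁻⁵ N·m.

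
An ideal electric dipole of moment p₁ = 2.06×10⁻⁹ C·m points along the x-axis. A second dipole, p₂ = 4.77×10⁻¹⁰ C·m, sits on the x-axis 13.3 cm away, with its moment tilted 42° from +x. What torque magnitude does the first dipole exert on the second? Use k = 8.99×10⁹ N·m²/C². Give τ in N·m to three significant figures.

τ ≈ 5.02×10⁻⁶ N·m

The second dipole sits on the axis of the first, so the field there is axial: E₁ = 2kp₁/r³ along +x.
E₁ = 2(8.99×10⁹)(2.06×10⁻⁹)/(0.133)³ = 1.574×10⁴ N/C.
Torque on the second dipole: τ = p₂ E₁ sinθ.
τ = (4.77×10⁻¹⁰)(1.574×10⁴)·sin42° = 5.025×10⁻⁶ N·m.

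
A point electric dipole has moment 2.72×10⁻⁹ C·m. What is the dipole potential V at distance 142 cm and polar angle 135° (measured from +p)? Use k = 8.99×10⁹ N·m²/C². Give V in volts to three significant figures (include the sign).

The dipole potential is V = kp cosθ / r².
V = (8.99×10⁹)(2.72×10⁻⁹)·cos135° / (1.42)² = -8.575 V.

V ≈ -8.58 V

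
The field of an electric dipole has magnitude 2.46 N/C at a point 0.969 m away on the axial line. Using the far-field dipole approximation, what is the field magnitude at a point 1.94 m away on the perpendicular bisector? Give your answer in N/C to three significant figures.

Dipole fields scale as 1/r³ in the far field.
The axial field is twice the equatorial field at the same r, so the geometry factor is 1/2.
E₂ = E₁ · (1/2) · (r₁/r₂)³ = 2.46 · 0.5 · (0.969/1.94)³.
(r₁/r₂)³ = (0.4995)³ = 0.1246.
E₂ ≈ 0.1533 N/C.

E ≈ 0.153 N/C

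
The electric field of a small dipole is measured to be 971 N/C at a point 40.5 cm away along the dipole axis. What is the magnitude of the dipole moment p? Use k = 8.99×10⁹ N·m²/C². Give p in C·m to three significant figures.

p ≈ 3.59×10⁻⁹ C·m

On axis E = 2kp/r³, so p = Er³/(2k).
p = (971)·(0.405)³ / (2·8.99×10⁹) = 3.588×10⁻⁹ C·m.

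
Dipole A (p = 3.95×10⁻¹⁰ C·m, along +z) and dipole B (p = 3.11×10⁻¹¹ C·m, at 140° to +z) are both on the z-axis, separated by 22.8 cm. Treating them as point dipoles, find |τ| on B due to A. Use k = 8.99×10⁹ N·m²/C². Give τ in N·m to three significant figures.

τ ≈ 1.20×10⁻⁸ N·m

The second dipole sits on the axis of the first, so the field there is axial: E₁ = 2kp₁/r³ along +z.
E₁ = 2(8.99×10⁹)(3.95×10⁻¹⁰)/(0.228)³ = 599.2 N/C.
Torque on the second dipole: τ = p₂ E₁ sinθ.
τ = (3.11×10⁻¹¹)(599.2)·sin140° = 1.198×10⁻⁸ N·m.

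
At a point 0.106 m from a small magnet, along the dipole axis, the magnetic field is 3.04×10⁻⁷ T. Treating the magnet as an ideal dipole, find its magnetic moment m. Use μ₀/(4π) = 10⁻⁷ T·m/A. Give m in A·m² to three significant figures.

On axis B = (μ₀/4π)·2m/r³, so m = Br³·4π/(μ₀·2).
m = (3.04×10⁻⁷)·(0.106)³ / (2·10⁻⁷) = 0.001810 A·m².

m ≈ 0.00181 A·m²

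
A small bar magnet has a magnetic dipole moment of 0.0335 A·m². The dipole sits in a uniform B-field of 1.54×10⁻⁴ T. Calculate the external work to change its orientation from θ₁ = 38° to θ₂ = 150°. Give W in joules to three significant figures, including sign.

W ≈ 8.53×10⁻⁶ J

W_ext = ΔU = −mB cosθ₂ + mB cosθ₁ = mB(cosθ₁ − cosθ₂).
W = (0.0335)(1.54×10⁻⁴)·(cos38° − cos150°) = (5.159×10⁻⁶)·(+1.6540) = 8.533×10⁻⁶ J.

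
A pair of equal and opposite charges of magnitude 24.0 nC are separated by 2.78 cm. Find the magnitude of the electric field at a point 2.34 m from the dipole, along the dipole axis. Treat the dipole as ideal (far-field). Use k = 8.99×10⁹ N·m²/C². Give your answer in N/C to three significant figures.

Dipole moment p = qd = (2.40×10⁻⁸ C)(0.0278 m) = 6.672×10⁻¹⁰ C·m.
On the dipole axis E = 2kp/r³.
E = 2·(8.99×10⁹)(6.672×10⁻¹⁰) / (2.34)³ = 0.9363 N/C.

E ≈ 0.936 N/C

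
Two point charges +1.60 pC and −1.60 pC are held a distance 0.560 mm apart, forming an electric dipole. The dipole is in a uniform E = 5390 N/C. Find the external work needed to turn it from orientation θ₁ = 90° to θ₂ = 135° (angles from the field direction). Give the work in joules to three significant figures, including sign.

Dipole moment p = qd = (1.60×10⁻¹² C)(5.60×10⁻⁴ m) = 8.96×10⁻¹⁶ C·m.
W_ext = ΔU = U(θ₂) − U(θ₁) = −pE cosθ₂ − (−pE cosθ₁) = pE(cosθ₁ − cosθ₂).
W = (8.96×10⁻¹⁶)(5390)·(cos90° − cos135°) = (4.829×10⁻¹²)·(+0.7071) = 3.415×10⁻¹² J.

W ≈ 3.41×10⁻¹² J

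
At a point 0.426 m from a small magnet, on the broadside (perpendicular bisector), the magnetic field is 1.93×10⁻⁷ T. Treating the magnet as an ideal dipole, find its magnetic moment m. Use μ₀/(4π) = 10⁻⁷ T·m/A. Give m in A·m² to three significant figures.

m ≈ 0.149 A·m²

In the equatorial plane B = (μ₀/4π)·m/r³, so m = Br³·4π/(μ₀).
m = (1.93×10⁻⁷)·(0.426)³ / (10⁻⁷) = 0.1492 A·m².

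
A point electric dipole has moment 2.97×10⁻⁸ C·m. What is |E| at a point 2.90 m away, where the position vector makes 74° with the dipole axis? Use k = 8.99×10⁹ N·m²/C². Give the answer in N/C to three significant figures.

At angle θ the dipole field magnitude is E = (kp/r³)·√(1 + 3cos²θ).
kp/r³ = (8.99×10⁹)(2.97×10⁻⁸) / (2.90)³ = 10.95 N/C.
√(1 + 3cos²74°) = √(1 + 3·0.0760) = √1.2279 ≈ 1.1081.
E ≈ 10.95 × 1.108 = 12.13 N/C.

E ≈ 12.1 N/C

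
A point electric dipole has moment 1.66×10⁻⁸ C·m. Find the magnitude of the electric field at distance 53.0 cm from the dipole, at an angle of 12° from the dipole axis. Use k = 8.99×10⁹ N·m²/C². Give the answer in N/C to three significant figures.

At angle θ the dipole field magnitude is E = (kp/r³)·√(1 + 3cos²θ).
kp/r³ = (8.99×10⁹)(1.66×10⁻⁸) / (0.530)³ = 1002 N/C.
√(1 + 3cos²12°) = √(1 + 3·0.9568) = √3.8703 ≈ 1.9673.
E ≈ 1002 × 1.967 = 1972 N/C.

E ≈ 1970 N/C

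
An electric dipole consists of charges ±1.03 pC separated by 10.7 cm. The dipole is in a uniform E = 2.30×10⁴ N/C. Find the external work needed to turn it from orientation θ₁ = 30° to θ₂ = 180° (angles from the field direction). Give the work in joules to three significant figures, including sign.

Dipole moment p = qd = (1.03×10⁻¹² C)(0.107 m) = 1.102×10⁻¹³ C·m.
W_ext = ΔU = U(θ₂) − U(θ₁) = −pE cosθ₂ − (−pE cosθ₁) = pE(cosθ₁ − cosθ₂).
W = (1.102×10⁻¹³)(2.30×10⁴)·(cos30° − cos180°) = (2.535×10⁻⁹)·(+1.8660) = 4.730×10⁻⁹ J.

W ≈ 4.73×10⁻⁹ J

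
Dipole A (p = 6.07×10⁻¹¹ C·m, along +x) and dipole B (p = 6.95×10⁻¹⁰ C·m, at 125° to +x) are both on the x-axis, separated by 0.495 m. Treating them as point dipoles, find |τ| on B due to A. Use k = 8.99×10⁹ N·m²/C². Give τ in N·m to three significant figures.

τ ≈ 5.12×10⁻⁹ N·m

The second dipole sits on the axis of the first, so the field there is axial: E₁ = 2kp₁/r³ along +x.
E₁ = 2(8.99×10⁹)(6.07×10⁻¹¹)/(0.495)³ = 8.998 N/C.
Torque on the second dipole: τ = p₂ E₁ sinθ.
τ = (6.95×10⁻¹⁰)(8.998)·sin125° = 5.123×10⁻⁹ N·m.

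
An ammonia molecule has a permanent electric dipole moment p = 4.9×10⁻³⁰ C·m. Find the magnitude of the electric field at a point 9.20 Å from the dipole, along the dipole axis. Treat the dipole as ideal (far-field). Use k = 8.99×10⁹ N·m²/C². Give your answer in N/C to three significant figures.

On the dipole axis E = 2kp/r³.
E = 2·(8.99×10⁹)(4.90×10⁻³⁰) / (9.20×10⁻¹⁰)³ = 1.131×10⁸ N/C.

E ≈ 1.13×10⁸ N/C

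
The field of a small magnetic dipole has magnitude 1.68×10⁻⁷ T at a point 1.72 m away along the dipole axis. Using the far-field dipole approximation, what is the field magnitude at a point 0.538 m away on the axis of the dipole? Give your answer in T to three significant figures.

Dipole fields scale as 1/r³ in the far field; the geometry is the same at both points.
B₂ = B₁ · (r₁/r₂)³ = 1.68×10⁻⁷ · (1.72/0.538)³.
(r₁/r₂)³ = (3.197)³ = 32.68.
B₂ ≈ 5.490×10⁻⁶ T.

B ≈ 5.49×10⁻⁶ T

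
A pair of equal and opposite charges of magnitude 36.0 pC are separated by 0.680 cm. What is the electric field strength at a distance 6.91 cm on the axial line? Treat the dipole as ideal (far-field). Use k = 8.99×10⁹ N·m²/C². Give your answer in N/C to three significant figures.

E ≈ 13.3 N/C

Dipole moment p = qd = (3.60×10⁻¹¹ C)(0.00680 m) = 2.448×10⁻¹³ C·m.
On the dipole axis E = 2kp/r³.
E = 2·(8.99×10⁹)(2.448×10⁻¹³) / (0.0691)³ = 13.34 N/C.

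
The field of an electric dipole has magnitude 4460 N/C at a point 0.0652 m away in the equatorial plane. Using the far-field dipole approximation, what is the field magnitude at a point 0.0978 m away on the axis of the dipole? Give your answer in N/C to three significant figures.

E ≈ 2640 N/C

Dipole fields scale as 1/r³ in the far field.
The axial field is twice the equatorial field at the same r, so the geometry factor is 2/1.
E₂ = E₁ · (2/1) · (r₁/r₂)³ = 4460 · 2 · (0.0652/0.0978)³.
(r₁/r₂)³ = (0.6667)³ = 0.2963.
E₂ ≈ 2643 N/C.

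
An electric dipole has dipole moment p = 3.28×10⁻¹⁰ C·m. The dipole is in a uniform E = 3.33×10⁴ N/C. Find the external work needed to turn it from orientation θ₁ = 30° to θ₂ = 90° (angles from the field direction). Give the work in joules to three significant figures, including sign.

W_ext = ΔU = U(θ₂) − U(θ₁) = −pE cosθ₂ − (−pE cosθ₁) = pE(cosθ₁ − cosθ₂).
W = (3.28×10⁻¹⁰)(3.33×10⁴)·(cos30° − cos90°) = (1.092×10⁻⁵)·(+0.8660) = 9.459×10⁻⁶ J.

W ≈ 9.46×10⁻⁶ J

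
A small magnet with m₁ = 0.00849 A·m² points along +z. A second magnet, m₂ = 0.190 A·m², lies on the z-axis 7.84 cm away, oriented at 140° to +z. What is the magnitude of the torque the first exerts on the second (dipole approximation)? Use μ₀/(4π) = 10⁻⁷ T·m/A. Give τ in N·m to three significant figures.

τ ≈ 4.30×10⁻⁷ N·m

Dipole B is on the axis of dipole A, so B₁ there is axial: B₁ = (μ₀/4π)·2m₁/r³ along +z.
B₁ = 2(10⁻⁷)(0.00849)/(0.0784)³ = 3.524×10⁻⁶ T.
τ = m₂ B₁ sinθ.
τ = (0.190)(3.524×10⁻⁶)·sin140° = 4.303×10⁻⁷ N·m.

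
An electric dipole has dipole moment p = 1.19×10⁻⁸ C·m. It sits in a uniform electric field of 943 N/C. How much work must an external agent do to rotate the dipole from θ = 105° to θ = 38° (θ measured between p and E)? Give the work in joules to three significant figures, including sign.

W ≈ -1.17×10⁻⁵ J

W_ext = ΔU = U(θ₂) − U(θ₁) = −pE cosθ₂ − (−pE cosθ₁) = pE(cosθ₁ − cosθ₂).
W = (1.19×10⁻⁸)(943)·(cos105° − cos38°) = (1.122×10⁻⁵)·(-1.0468) = -1.175×10⁻⁵ J.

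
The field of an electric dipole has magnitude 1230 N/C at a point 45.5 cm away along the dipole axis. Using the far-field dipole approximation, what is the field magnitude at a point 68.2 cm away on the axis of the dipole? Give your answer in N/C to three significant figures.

E ≈ 365 N/C

Dipole fields scale as 1/r³ in the far field; the geometry is the same at both points.
E₂ = E₁ · (r₁/r₂)³ = 1230 · (45.5/68.2)³.
(r₁/r₂)³ = (0.6672)³ = 0.2969.
E₂ ≈ 365.2 N/C.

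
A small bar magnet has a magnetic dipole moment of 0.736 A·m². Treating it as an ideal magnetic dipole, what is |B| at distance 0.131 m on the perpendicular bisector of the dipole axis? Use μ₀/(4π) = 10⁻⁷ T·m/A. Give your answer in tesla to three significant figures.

In the equatorial plane B = (μ₀/4π)·m/r³ (half the axial value).
B = (10⁻⁷)·(0.736) / (0.131)³ = 3.274×10⁻⁵ T.

B ≈ 3.27×10⁻⁵ T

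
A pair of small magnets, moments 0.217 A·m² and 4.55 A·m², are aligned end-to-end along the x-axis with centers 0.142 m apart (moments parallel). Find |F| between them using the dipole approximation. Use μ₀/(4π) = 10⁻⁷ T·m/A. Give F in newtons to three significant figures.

F ≈ 0.00146 N

On-axis B of dipole 1: B = (μ₀/4π)·2m₁/r³. Force on dipole 2: F = m₂·dB/dr.
dB/dr = −(μ₀/4π)·6m₁/r⁴, so |F| = (μ₀/4π)·6m₁m₂/r⁴.
F = 6(10⁻⁷)(0.217)(4.55)/(0.142)⁴ = 0.001457 N.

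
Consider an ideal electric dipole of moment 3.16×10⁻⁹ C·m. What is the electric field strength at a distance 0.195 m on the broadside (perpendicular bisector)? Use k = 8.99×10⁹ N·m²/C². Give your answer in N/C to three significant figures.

On the perpendicular bisector E = kp/r³ (half the axial value at the same distance).
E = (8.99×10⁹)(3.16×10⁻⁹) / (0.195)³ = 3831 N/C.

E ≈ 3830 N/C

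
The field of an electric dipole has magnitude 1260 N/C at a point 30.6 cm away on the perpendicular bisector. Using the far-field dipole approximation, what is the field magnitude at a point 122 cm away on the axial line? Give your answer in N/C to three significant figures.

Dipole fields scale as 1/r³ in the far field.
The axial field is twice the equatorial field at the same r, so the geometry factor is 2/1.
E₂ = E₁ · (2/1) · (r₁/r₂)³ = 1260 · 2 · (30.6/122)³.
(r₁/r₂)³ = (0.2508)³ = 0.01578.
E₂ ≈ 39.76 N/C.

E ≈ 39.8 N/C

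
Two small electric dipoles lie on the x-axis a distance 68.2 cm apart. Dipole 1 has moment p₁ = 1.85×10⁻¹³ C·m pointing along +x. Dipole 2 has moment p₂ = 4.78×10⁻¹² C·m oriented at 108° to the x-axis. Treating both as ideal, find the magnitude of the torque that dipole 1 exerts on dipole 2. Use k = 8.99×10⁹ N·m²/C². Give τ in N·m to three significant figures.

The second dipole sits on the axis of the first, so the field there is axial: E₁ = 2kp₁/r³ along +x.
E₁ = 2(8.99×10⁹)(1.85×10⁻¹³)/(0.682)³ = 0.01049 N/C.
Torque on the second dipole: τ = p₂ E₁ sinθ.
τ = (4.78×10⁻¹²)(0.01049)·sin108° = 4.767×10⁻¹⁴ N·m.

τ ≈ 4.77×10⁻¹⁴ N·m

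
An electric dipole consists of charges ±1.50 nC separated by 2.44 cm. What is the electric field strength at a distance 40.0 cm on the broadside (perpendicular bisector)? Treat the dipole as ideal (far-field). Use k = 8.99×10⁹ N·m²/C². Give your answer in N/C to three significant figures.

Dipole moment p = qd = (1.50×10⁻⁹ C)(0.0244 m) = 3.66×10⁻¹¹ C·m.
On the perpendicular bisector E = kp/r³ (half the axial value at the same distance).
E = (8.99×10⁹)(3.66×10⁻¹¹) / (0.400)³ = 5.141 N/C.

E ≈ 5.14 N/C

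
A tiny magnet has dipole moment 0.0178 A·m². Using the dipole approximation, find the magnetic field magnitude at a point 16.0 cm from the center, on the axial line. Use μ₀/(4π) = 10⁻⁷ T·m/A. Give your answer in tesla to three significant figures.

On axis B = (μ₀/4π)·2m/r³.
B = 2·(10⁻⁷)·(0.0178) / (0.160)³ = 8.691×10⁻⁷ T.

B ≈ 8.69×10⁻⁷ T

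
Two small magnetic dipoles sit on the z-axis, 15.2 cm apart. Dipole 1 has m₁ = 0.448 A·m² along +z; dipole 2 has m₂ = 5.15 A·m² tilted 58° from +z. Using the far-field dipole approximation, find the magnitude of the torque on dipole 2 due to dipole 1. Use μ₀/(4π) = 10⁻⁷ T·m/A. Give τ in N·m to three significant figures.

Dipole B is on the axis of dipole A, so B₁ there is axial: B₁ = (μ₀/4π)·2m₁/r³ along +z.
B₁ = 2(10⁻⁷)(0.448)/(0.152)³ = 2.551×10⁻⁵ T.
τ = m₂ B₁ sinθ.
τ = (5.15)(2.551×10⁻⁵)·sin58° = 1.114×10⁻⁴ N·m.

τ ≈ 1.11×10⁻⁴ N·m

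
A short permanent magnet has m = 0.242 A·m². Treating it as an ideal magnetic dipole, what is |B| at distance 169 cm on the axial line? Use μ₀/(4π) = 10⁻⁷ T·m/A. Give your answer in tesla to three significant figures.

On axis B = (μ₀/4π)·2m/r³.
B = 2·(10⁻⁷)·(0.242) / (1.69)³ = 1.003×10⁻⁸ T.

B ≈ 1.00×10⁻⁸ T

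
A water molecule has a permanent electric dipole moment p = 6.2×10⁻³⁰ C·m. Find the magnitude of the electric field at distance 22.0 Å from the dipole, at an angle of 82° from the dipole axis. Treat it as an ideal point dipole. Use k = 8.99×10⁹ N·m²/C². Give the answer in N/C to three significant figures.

At angle θ the dipole field magnitude is E = (kp/r³)·√(1 + 3cos²θ).
kp/r³ = (8.99×10⁹)(6.20×10⁻³⁰) / (2.20×10⁻⁹)³ = 5.235×10⁶ N/C.
√(1 + 3cos²82°) = √(1 + 3·0.0194) = √1.0581 ≈ 1.0286.
E ≈ 5.235×10⁶ × 1.029 = 5.385×10⁶ N/C.

E ≈ 5.38×10⁶ N/C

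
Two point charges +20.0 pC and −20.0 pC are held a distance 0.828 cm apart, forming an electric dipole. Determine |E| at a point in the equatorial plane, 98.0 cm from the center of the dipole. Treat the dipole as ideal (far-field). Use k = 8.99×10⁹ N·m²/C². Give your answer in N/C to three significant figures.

E ≈ 0.00158 N/C

Dipole moment p = qd = (2.00×10⁻¹¹ C)(0.00828 m) = 1.656×10⁻¹³ C·m.
On the perpendicular bisector E = kp/r³ (half the axial value at the same distance).
E = (8.99×10⁹)(1.656×10⁻¹³) / (0.980)³ = 0.001582 N/C.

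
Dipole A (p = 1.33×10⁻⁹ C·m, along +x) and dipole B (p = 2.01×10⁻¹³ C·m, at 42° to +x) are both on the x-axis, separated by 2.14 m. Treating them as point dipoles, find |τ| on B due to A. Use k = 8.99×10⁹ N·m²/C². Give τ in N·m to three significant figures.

The second dipole sits on the axis of the first, so the field there is axial: E₁ = 2kp₁/r³ along +x.
E₁ = 2(8.99×10⁹)(1.33×10⁻⁹)/(2.14)³ = 2.440 N/C.
Torque on the second dipole: τ = p₂ E₁ sinθ.
τ = (2.01×10⁻¹³)(2.440)·sin42° = 3.282×10⁻¹³ N·m.

τ ≈ 3.28×10⁻¹³ N·m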